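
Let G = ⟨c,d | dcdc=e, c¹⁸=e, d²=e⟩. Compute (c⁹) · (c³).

Compute (c⁹) · (c³) by multiplying left to right and reducing via the relations at each step:
  (c⁹) · c³ = c¹²

Answer: c¹²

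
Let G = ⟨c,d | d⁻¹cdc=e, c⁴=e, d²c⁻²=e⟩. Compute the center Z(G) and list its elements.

An element z ∈ Z(G) iff z commutes with every generator.
For example c² is central: (c²)·c = c³ = c·(c²); (c²)·d = d⁻¹ = d·(c²).
Whereas c ∉ Z(G) since c·d = cd ≠ cd⁻¹ = d·c.
Checking each of the 8 elements this way gives Z(G) = {e, c²}, of order 2.

Answer: {e, c²}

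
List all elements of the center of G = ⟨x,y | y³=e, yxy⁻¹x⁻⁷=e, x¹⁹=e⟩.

An element z ∈ Z(G) iff z commutes with every generator.
For example e is central: e·x = x = x·e; e·y = y = y·e.
Whereas x ∉ Z(G) since x·y = xy ≠ x⁷y = y·x.
Checking each of the 57 elements this way gives Z(G) = {e}, of order 1.

Answer: {e}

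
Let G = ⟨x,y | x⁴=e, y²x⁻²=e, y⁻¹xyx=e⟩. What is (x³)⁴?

Compute successive powers of (x³), reducing at each step:
  (x³)²: (x³) · x³ = x²
  (x³)³: (x²) · x³ = x
  (x³)⁴: x · x³ = e

Answer: e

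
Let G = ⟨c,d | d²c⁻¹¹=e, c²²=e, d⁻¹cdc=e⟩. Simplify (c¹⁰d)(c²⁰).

Compute (c¹⁰d) · (c²⁰) by multiplying left to right and reducing via the relations at each step:
  (c¹⁰d) · c²⁰ = cd⁻¹

Answer: cd⁻¹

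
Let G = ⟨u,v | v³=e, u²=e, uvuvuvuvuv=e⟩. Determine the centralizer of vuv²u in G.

⟨vuv²u⟩ ⊆ C_G(vuv²u) since powers of vuv²u commute with vuv²u; so |C_G(vuv²u)| ≥ |⟨vuv²u⟩| = 5.
By orbit–stabilizer, |C_G(vuv²u)| = |G| / |conj. class of vuv²u| = 60 / 12 = 5.
The 5 elements commuting with vuv²u are {e, vuv²u, uvuv², vuv²uvuv²u, uvuv²uvuv²}.

Answer: {e, vuv²u, uvuv², vuv²uvuv²u, uvuv²uvuv²}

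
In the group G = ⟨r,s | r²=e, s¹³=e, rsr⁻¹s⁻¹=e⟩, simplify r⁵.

Compute successive powers of r, reducing at each step:
  r²: r · r = e
  r³: e · r = r
  r⁴: r · r = e
  r⁵: e · r = r

Answer: r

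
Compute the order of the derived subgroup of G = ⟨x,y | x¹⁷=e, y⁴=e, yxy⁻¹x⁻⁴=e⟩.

G' = [G, G] is generated by all commutators. The generator-pair commutators are: [x, y] = x¹⁴.
The subgroup they normally generate is {e, x, x², x³, x⁴, x⁵, x⁶, x⁷, x⁸, x⁹, x¹⁰, x¹¹, x¹², x¹³, x¹⁴, x¹⁵, x¹⁶}, of order 17.
Check: |G/G'| = 68/17 = 4 is the order of the abelianisation.

Answer: 17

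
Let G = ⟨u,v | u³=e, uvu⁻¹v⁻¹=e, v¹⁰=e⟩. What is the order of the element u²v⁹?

Compute successive powers until reaching e:
  (u²v⁹)¹ = u²v⁹, (u²v⁹)² = uv⁸, (u²v⁹)³ = v⁷, (u²v⁹)⁴ = u²v⁶, (u²v⁹)⁵ = uv⁵, (u²v⁹)⁶ = v⁴, (u²v⁹)⁷ = u²v³, (u²v⁹)⁸ = uv², (u²v⁹)⁹ = v, (u²v⁹)¹⁰ = u², (u²v⁹)¹¹ = uv⁹, (u²v⁹)¹² = v⁸, (u²v⁹)¹³ = u²v⁷, (u²v⁹)¹⁴ = uv⁶, (u²v⁹)¹⁵ = v⁵, (u²v⁹)¹⁶ = u²v⁴, (u²v⁹)¹⁷ = uv³, (u²v⁹)¹⁸ = v², (u²v⁹)¹⁹ = u²v, (u²v⁹)²⁰ = u, (u²v⁹)²¹ = v⁹, (u²v⁹)²² = u²v⁸, (u²v⁹)²³ = uv⁷, (u²v⁹)²⁴ = v⁶, (u²v⁹)²⁵ = u²v⁵, (u²v⁹)²⁶ = uv⁴, (u²v⁹)²⁷ = v³, (u²v⁹)²⁸ = u²v², (u²v⁹)²⁹ = uv, (u²v⁹)³⁰ = e.
The smallest positive k with (u²v⁹)ᵏ = e is 30.

Answer: 30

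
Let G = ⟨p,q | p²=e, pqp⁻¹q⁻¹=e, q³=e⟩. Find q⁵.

Compute successive powers of q, reducing at each step:
  q²: q · q = q²
  q³: (q²) · q = e
  q⁴: e · q = q
  q⁵: q · q = q²

Answer: q²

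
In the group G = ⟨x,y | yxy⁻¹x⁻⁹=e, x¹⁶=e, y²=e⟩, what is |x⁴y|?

Compute successive powers until reaching e:
  (x⁴y)¹ = x⁴y, (x⁴y)² = x⁸, (x⁴y)³ = x¹²y, (x⁴y)⁴ = e.
The smallest positive k with (x⁴y)ᵏ = e is 4.

Answer: 4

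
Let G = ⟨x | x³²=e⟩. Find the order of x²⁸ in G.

Compute successive powers until reaching e:
  (x²⁸)¹ = x²⁸, (x²⁸)² = x²⁴, (x²⁸)³ = x²⁰, (x²⁸)⁴ = x¹⁶, (x²⁸)⁵ = x¹², (x²⁸)⁶ = x⁸, (x²⁸)⁷ = x⁴, (x²⁸)⁸ = e.
The smallest positive k with (x²⁸)ᵏ = e is 8.

Answer: 8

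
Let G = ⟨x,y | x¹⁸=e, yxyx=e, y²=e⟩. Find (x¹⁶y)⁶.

Compute successive powers of (x¹⁶y), reducing at each step:
  (x¹⁶y)²: (x¹⁶y) · x¹⁶ = y;   y · y = e
  (x¹⁶y)³: e · x¹⁶ = x¹⁶;   (x¹⁶) · y = x¹⁶y
  (x¹⁶y)⁴: (x¹⁶y) · x¹⁶ = y;   y · y = e
  (x¹⁶y)⁵: e · x¹⁶ = x¹⁶;   (x¹⁶) · y = x¹⁶y
  (x¹⁶y)⁶: (x¹⁶y) · x¹⁶ = y;   y · y = e

Answer: e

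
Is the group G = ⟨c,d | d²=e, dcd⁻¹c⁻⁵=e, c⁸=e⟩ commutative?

c·d = cd but d·c = c⁵d, so c·d ≠ d·c and G is not abelian.

Answer: No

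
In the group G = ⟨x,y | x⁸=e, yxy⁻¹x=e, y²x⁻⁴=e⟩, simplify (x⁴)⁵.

Compute successive powers of (x⁴), reducing at each step:
  (x⁴)²: (x⁴) · x⁴ = e
  (x⁴)³: e · x⁴ = x⁴
  (x⁴)⁴: (x⁴) · x⁴ = e
  (x⁴)⁵: e · x⁴ = x⁴

Answer: x⁴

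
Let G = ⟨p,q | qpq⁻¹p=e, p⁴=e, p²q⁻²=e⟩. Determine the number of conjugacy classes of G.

The conjugacy classes (representative and size) are:
  [e] (size 1), [p³] (size 2), [p²] (size 1), [q⁻¹] (size 2), [pq] (size 2).
Class equation: 1 + 2 + 1 + 2 + 2 = 8 = |G|. So G has 5 conjugacy classes.

Answer: 5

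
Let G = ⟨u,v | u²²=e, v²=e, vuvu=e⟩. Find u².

Compute successive powers of u, reducing at each step:
  u²: u · u = u²

Answer: u²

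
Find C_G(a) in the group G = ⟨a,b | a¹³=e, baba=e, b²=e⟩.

⟨a⟩ ⊆ C_G(a) since powers of a commute with a; so |C_G(a)| ≥ |⟨a⟩| = 13.
By orbit–stabilizer, |C_G(a)| = |G| / |conj. class of a| = 26 / 2 = 13.
The 13 elements commuting with a are {e, a, a², a³, a⁴, a⁵, a⁶, a⁷, a⁸, a⁹, a¹⁰, a¹¹, a¹²}.

Answer: {e, a, a², a³, a⁴, a⁵, a⁶, a⁷, a⁸, a⁹, a¹⁰, a¹¹, a¹²}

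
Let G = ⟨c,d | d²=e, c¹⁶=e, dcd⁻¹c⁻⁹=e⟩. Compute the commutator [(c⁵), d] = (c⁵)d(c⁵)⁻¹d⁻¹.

[(c⁵), d] = (c⁵)·d·(c⁵)⁻¹·d⁻¹.
  (c⁵) · d = c⁵d
  (c⁵d) · (c¹¹) = c⁸d
  (c⁸d) · d = c⁸

Answer: c⁸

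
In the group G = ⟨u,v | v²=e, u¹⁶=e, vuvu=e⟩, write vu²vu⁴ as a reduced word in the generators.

Multiply left to right, reducing at each step:
  v · u² = u¹⁴v
  (u¹⁴v) · v = u¹⁴
  (u¹⁴) · u⁴ = u²

Answer: u²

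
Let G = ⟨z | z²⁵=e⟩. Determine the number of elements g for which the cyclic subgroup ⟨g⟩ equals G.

G is cyclic of order 25. An element generates G iff its order is 25, and a cyclic group of order 25 has exactly φ(25) = 20 such elements.

Answer: 20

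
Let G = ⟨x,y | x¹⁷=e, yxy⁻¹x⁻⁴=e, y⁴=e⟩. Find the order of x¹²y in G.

Compute successive powers until reaching e:
  (x¹²y)¹ = x¹²y, (x¹²y)² = x⁹y², (x¹²y)³ = x¹⁴y³, (x¹²y)⁴ = e.
The smallest positive k with (x¹²y)ᵏ = e is 4.

Answer: 4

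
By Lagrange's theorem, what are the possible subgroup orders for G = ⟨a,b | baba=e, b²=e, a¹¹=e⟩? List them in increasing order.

|G| = 22 = 2 · 11. By Lagrange's theorem the order of any subgroup divides 22; the divisors of 22 are 1, 2, 11, 22.

Answer: 1, 2, 11, 22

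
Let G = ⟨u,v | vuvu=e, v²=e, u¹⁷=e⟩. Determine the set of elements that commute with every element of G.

An element z ∈ Z(G) iff z commutes with every generator.
For example e is central: e·u = u = u·e; e·v = v = v·e.
Whereas u ∉ Z(G) since u·v = uv ≠ u¹⁶v = v·u.
Checking each of the 34 elements this way gives Z(G) = {e}, of order 1.

Answer: {e}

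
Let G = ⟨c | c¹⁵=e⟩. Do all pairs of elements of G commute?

G has a single generator, so G is cyclic and hence abelian.

Answer: Yes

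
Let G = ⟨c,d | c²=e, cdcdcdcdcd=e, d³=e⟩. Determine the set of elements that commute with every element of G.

An element z ∈ Z(G) iff z commutes with every generator.
For example e is central: e·c = c = c·e; e·d = d = d·e.
Whereas c ∉ Z(G) since c·d = cd ≠ dc = d·c.
Checking each of the 60 elements this way gives Z(G) = {e}, of order 1.

Answer: {e}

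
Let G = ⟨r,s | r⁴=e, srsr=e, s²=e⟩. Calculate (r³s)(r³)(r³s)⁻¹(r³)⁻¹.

[(r³s), (r³)] = (r³s)·(r³)·(r³s)⁻¹·(r³)⁻¹.
  (r³s) · (r³) = s
  s · (r³s) = r
  r · r = r²

Answer: r²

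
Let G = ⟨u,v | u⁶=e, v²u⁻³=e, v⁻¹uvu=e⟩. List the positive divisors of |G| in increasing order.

|G| = 12 = 2² · 3. By Lagrange's theorem the order of any subgroup divides 12; the divisors of 12 are 1, 2, 3, 4, 6, 12.

Answer: 1, 2, 3, 4, 6, 12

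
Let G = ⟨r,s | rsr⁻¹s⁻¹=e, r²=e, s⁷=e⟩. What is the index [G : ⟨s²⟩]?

First find ord(s²) by computing successive powers:
  (s²)¹ = s², (s²)² = s⁴, (s²)³ = s⁶, (s²)⁴ = s, (s²)⁵ = s³, (s²)⁶ = s⁵, (s²)⁷ = e.
So |⟨s²⟩| = ord(s²) = 7. With |G| = 14, by Lagrange [G : ⟨s²⟩] = 14/7 = 2.

Answer: 2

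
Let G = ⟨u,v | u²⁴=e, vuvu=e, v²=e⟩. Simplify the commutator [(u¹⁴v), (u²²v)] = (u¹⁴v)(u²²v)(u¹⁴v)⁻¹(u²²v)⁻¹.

[(u¹⁴v), (u²²v)] = (u¹⁴v)·(u²²v)·(u¹⁴v)⁻¹·(u²²v)⁻¹.
  (u¹⁴v) · (u²²v) = u¹⁶
  (u¹⁶) · (u¹⁴v) = u⁶v
  (u⁶v) · (u²²v) = u⁸

Answer: u⁸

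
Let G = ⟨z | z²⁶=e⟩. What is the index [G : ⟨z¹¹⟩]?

First find ord(z¹¹) by computing successive powers:
  (z¹¹)¹ = z¹¹, (z¹¹)² = z²², (z¹¹)³ = z⁷, (z¹¹)⁴ = z¹⁸, (z¹¹)⁵ = z³, (z¹¹)⁶ = z¹⁴, (z¹¹)⁷ = z²⁵, (z¹¹)⁸ = z¹⁰, (z¹¹)⁹ = z²¹, (z¹¹)¹⁰ = z⁶, (z¹¹)¹¹ = z¹⁷, (z¹¹)¹² = z², (z¹¹)¹³ = z¹³, (z¹¹)¹⁴ = z²⁴, (z¹¹)¹⁵ = z⁹, (z¹¹)¹⁶ = z²⁰, (z¹¹)¹⁷ = z⁵, (z¹¹)¹⁸ = z¹⁶, (z¹¹)¹⁹ = z, (z¹¹)²⁰ = z¹², (z¹¹)²¹ = z²³, (z¹¹)²² = z⁸, (z¹¹)²³ = z¹⁹, (z¹¹)²⁴ = z⁴, (z¹¹)²⁵ = z¹⁵, (z¹¹)²⁶ = e.
So |⟨z¹¹⟩| = ord(z¹¹) = 26. With |G| = 26, by Lagrange [G : ⟨z¹¹⟩] = 26/26 = 1.

Answer: 1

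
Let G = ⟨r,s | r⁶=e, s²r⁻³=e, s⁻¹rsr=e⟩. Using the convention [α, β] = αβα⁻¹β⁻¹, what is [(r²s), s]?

[(r²s), s] = (r²s)·s·(r²s)⁻¹·s⁻¹.
  (r²s) · s = r⁵
  (r⁵) · (r²s⁻¹) = rs⁻¹
  (rs⁻¹) · (s⁻¹) = r⁴

Answer: r⁴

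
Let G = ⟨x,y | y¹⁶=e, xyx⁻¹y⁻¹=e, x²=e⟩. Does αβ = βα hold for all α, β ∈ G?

Each pair of generators commutes: x·y = xy = y·x. Since the generators pairwise commute, every element of G commutes with every other, so G is abelian.

Answer: Yes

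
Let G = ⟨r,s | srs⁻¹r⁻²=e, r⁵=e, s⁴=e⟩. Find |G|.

Enumerate words in the generators, reducing via the relations: the distinct elements are
  {e, r, s, rs, r², r³, r⁴, s², s³, rs², rs³, r²s, r³s, r⁴s, r²s², r²s³, r³s², r³s³, r⁴s², r⁴s³}.
No further products give new elements, so |G| = 20.

Answer: 20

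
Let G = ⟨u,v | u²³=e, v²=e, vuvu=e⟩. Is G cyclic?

Every cyclic group is abelian. But u·v = uv while v·u = u²²v, so u·v ≠ v·u and G is not abelian. Hence G is not cyclic.

Answer: No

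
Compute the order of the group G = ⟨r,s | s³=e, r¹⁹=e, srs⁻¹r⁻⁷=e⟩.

Enumerate words in the generators, reducing via the relations: the distinct elements are
  {e, r, s, rs, r², r³, r⁴, r⁵, r⁶, r⁷, r⁸, r⁹, s², rs², r²s, r³s, r¹², r¹³, r¹¹, r¹⁰, r¹⁴, r¹⁵, r¹⁶, r¹⁷, r¹⁸, r⁴s, r⁵s, r⁶s, r⁷s, r⁸s, r⁹s, r²s², r³s², r¹²s, r¹³s, r¹¹s, r¹⁰s, r¹⁴s, r¹⁵s, r¹⁶s, r¹⁷s, r¹⁸s, r⁴s², r⁵s², r⁶s², r⁷s², r⁸s², r⁹s², r¹²s², r¹³s², r¹¹s², r¹⁰s², r¹⁴s², r¹⁵s², r¹⁶s², r¹⁷s², r¹⁸s²}.
No further products give new elements, so |G| = 57.

Answer: 57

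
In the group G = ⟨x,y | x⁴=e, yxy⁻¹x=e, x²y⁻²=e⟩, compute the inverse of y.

The order of y is 4 (smallest k with yᵏ = e), so y⁻¹ = y³ = y⁻¹.
Check: y · (y⁻¹) → y · y⁻¹ = e, giving e as required.

Answer: y⁻¹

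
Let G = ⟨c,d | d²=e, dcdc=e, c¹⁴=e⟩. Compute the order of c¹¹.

Compute successive powers until reaching e:
  (c¹¹)¹ = c¹¹, (c¹¹)² = c⁸, (c¹¹)³ = c⁵, (c¹¹)⁴ = c², (c¹¹)⁵ = c¹³, (c¹¹)⁶ = c¹⁰, (c¹¹)⁷ = c⁷, (c¹¹)⁸ = c⁴, (c¹¹)⁹ = c, (c¹¹)¹⁰ = c¹², (c¹¹)¹¹ = c⁹, (c¹¹)¹² = c⁶, (c¹¹)¹³ = c³, (c¹¹)¹⁴ = e.
The smallest positive k with (c¹¹)ᵏ = e is 14.

Answer: 14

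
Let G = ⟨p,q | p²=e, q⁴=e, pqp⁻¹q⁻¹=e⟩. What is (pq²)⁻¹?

The order of (pq²) is 2 (smallest k with (pq²)ᵏ = e), so (pq²)⁻¹ = (pq²)¹ = pq².
Check: (pq²) · (pq²) → (pq²) · p = q²;   (q²) · q² = e, giving e as required.

Answer: pq²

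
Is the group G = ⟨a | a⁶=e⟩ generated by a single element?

|G| = 6. The element a has order 6 (its powers give 6 distinct elements), so ⟨a⟩ = G and G is cyclic.

Answer: Yes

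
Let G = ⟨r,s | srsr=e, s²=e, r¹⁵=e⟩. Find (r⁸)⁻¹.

The order of (r⁸) is 15 (smallest k with (r⁸)ᵏ = e), so (r⁸)⁻¹ = (r⁸)¹⁴ = r⁷.
Check: (r⁸) · (r⁷) → (r⁸) · r⁷ = e, giving e as required.

Answer: r⁷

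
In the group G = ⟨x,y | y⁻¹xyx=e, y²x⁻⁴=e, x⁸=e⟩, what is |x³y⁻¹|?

Compute successive powers until reaching e:
  (x³y⁻¹)¹ = x³y⁻¹, (x³y⁻¹)² = x⁴, (x³y⁻¹)³ = x³y, (x³y⁻¹)⁴ = e.
The smallest positive k with (x³y⁻¹)ᵏ = e is 4.

Answer: 4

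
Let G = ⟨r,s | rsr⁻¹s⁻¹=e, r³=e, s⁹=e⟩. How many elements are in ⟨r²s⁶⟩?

|⟨r²s⁶⟩| equals the order of r²s⁶. Compute successive powers until reaching e:
  (r²s⁶)¹ = r²s⁶, (r²s⁶)² = rs³, (r²s⁶)³ = e.
The smallest positive k with (r²s⁶)ᵏ = e is 3, so |⟨r²s⁶⟩| = 3.

Answer: 3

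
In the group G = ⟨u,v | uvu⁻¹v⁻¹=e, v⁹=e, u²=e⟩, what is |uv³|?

Compute successive powers until reaching e:
  (uv³)¹ = uv³, (uv³)² = v⁶, (uv³)³ = u, (uv³)⁴ = v³, (uv³)⁵ = uv⁶, (uv³)⁶ = e.
The smallest positive k with (uv³)ᵏ = e is 6.

Answer: 6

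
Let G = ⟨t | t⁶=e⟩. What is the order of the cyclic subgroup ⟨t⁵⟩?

|⟨t⁵⟩| equals the order of t⁵. Compute successive powers until reaching e:
  (t⁵)¹ = t⁵, (t⁵)² = t⁴, (t⁵)³ = t³, (t⁵)⁴ = t², (t⁵)⁵ = t, (t⁵)⁶ = e.
The smallest positive k with (t⁵)ᵏ = e is 6, so |⟨t⁵⟩| = 6.

Answer: 6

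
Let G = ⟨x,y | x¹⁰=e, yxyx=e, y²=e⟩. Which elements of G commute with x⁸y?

⟨x⁸y⟩ ⊆ C_G(x⁸y) since powers of x⁸y commute with x⁸y; so |C_G(x⁸y)| ≥ |⟨x⁸y⟩| = 2.
By orbit–stabilizer, |C_G(x⁸y)| = |G| / |conj. class of x⁸y| = 20 / 5 = 4.
The 4 elements commuting with x⁸y are {e, x⁵, x³y, x⁸y}.

Answer: {e, x⁵, x³y, x⁸y}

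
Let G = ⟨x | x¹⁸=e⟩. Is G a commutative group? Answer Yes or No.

G has a single generator, so G is cyclic and hence abelian.

Answer: Yes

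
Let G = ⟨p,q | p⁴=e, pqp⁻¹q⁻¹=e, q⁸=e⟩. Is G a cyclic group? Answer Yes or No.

|G| = 32, but the maximum element order in G is 8 < 32. No single element generates all of G, so G is not cyclic.

Answer: No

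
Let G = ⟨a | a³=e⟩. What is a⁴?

Compute successive powers of a, reducing at each step:
  a²: a · a = a²
  a³: (a²) · a = e
  a⁴: e · a = a

Answer: a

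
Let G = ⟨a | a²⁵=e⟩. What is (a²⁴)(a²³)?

Compute (a²⁴) · (a²³) by multiplying left to right and reducing via the relations at each step:
  (a²⁴) · a²³ = a²²

Answer: a²²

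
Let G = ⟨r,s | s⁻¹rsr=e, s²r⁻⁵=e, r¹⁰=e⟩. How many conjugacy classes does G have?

The conjugacy classes (representative and size) are:
  [e] (size 1), [r] (size 2), [r⁸] (size 2), [r⁷] (size 2), [r⁴] (size 2), [r⁵] (size 1), [r⁴s] (size 5), [r²s⁻¹] (size 5).
Class equation: 1 + 2 + 2 + 2 + 2 + 1 + 5 + 5 = 20 = |G|. So G has 8 conjugacy classes.

Answer: 8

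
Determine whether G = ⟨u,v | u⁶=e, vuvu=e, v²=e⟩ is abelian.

u·v = uv but v·u = u⁵v, so u·v ≠ v·u and G is not abelian.

Answer: No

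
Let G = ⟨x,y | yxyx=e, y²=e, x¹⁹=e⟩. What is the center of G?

An element z ∈ Z(G) iff z commutes with every generator.
For example e is central: e·x = x = x·e; e·y = y = y·e.
Whereas x ∉ Z(G) since x·y = xy ≠ x¹⁸y = y·x.
Checking each of the 38 elements this way gives Z(G) = {e}, of order 1.

Answer: {e}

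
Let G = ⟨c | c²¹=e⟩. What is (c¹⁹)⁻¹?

The order of (c¹⁹) is 21 (smallest k with (c¹⁹)ᵏ = e), so (c¹⁹)⁻¹ = (c¹⁹)²⁰ = c².
Check: (c¹⁹) · (c²) → (c¹⁹) · c² = e, giving e as required.

Answer: c²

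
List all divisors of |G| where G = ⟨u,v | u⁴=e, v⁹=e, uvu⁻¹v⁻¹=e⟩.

|G| = 36 = 2² · 3². By Lagrange's theorem the order of any subgroup divides 36; the divisors of 36 are 1, 2, 3, 4, 6, 9, 12, 18, 36.

Answer: 1, 2, 3, 4, 6, 9, 12, 18, 36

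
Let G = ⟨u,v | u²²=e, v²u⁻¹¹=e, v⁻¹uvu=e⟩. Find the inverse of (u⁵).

The order of (u⁵) is 22 (smallest k with (u⁵)ᵏ = e), so (u⁵)⁻¹ = (u⁵)²¹ = u¹⁷.
Check: (u⁵) · (u¹⁷) → (u⁵) · u¹⁷ = e, giving e as required.

Answer: u¹⁷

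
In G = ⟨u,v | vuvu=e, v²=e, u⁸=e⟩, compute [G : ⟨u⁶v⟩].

First find ord(u⁶v) by computing successive powers:
  (u⁶v)¹ = u⁶v, (u⁶v)² = e.
So |⟨u⁶v⟩| = ord(u⁶v) = 2. With |G| = 16, by Lagrange [G : ⟨u⁶v⟩] = 16/2 = 8.

Answer: 8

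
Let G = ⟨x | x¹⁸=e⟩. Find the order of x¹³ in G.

Compute successive powers until reaching e:
  (x¹³)¹ = x¹³, (x¹³)² = x⁸, (x¹³)³ = x³, (x¹³)⁴ = x¹⁶, (x¹³)⁵ = x¹¹, (x¹³)⁶ = x⁶, (x¹³)⁷ = x, (x¹³)⁸ = x¹⁴, (x¹³)⁹ = x⁹, (x¹³)¹⁰ = x⁴, (x¹³)¹¹ = x¹⁷, (x¹³)¹² = x¹², (x¹³)¹³ = x⁷, (x¹³)¹⁴ = x², (x¹³)¹⁵ = x¹⁵, (x¹³)¹⁶ = x¹⁰, (x¹³)¹⁷ = x⁵, (x¹³)¹⁸ = e.
The smallest positive k with (x¹³)ᵏ = e is 18.

Answer: 18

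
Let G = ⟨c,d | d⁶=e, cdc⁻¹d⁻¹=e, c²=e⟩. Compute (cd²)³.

Compute successive powers of (cd²), reducing at each step:
  (cd²)²: (cd²) · c = d²;   (d²) · d² = d⁴
  (cd²)³: (d⁴) · c = cd⁴;   (cd⁴) · d² = c

Answer: c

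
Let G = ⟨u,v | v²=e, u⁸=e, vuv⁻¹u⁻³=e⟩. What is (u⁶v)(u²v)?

Compute (u⁶v) · (u²v) by multiplying left to right and reducing via the relations at each step:
  (u⁶v) · u² = u⁴v
  (u⁴v) · v = u⁴

Answer: u⁴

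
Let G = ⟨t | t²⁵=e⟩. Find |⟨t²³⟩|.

|⟨t²³⟩| equals the order of t²³. Compute successive powers until reaching e:
  (t²³)¹ = t²³, (t²³)² = t²¹, (t²³)³ = t¹⁹, (t²³)⁴ = t¹⁷, (t²³)⁵ = t¹⁵, (t²³)⁶ = t¹³, (t²³)⁷ = t¹¹, (t²³)⁸ = t⁹, (t²³)⁹ = t⁷, (t²³)¹⁰ = t⁵, (t²³)¹¹ = t³, (t²³)¹² = t, (t²³)¹³ = t²⁴, (t²³)¹⁴ = t²², (t²³)¹⁵ = t²⁰, (t²³)¹⁶ = t¹⁸, (t²³)¹⁷ = t¹⁶, (t²³)¹⁸ = t¹⁴, (t²³)¹⁹ = t¹², (t²³)²⁰ = t¹⁰, (t²³)²¹ = t⁸, (t²³)²² = t⁶, (t²³)²³ = t⁴, (t²³)²⁴ = t², (t²³)²⁵ = e.
The smallest positive k with (t²³)ᵏ = e is 25, so |⟨t²³⟩| = 25.

Answer: 25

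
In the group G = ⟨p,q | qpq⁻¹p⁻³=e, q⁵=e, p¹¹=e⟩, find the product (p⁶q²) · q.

Compute (p⁶q²) · q by multiplying left to right and reducing via the relations at each step:
  (p⁶q²) · q = p⁶q³

Answer: p⁶q³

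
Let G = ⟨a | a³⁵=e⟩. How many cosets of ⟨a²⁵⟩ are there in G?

First find ord(a²⁵) by computing successive powers:
  (a²⁵)¹ = a²⁵, (a²⁵)² = a¹⁵, (a²⁵)³ = a⁵, (a²⁵)⁴ = a³⁰, (a²⁵)⁵ = a²⁰, (a²⁵)⁶ = a¹⁰, (a²⁵)⁷ = e.
So |⟨a²⁵⟩| = ord(a²⁵) = 7. With |G| = 35, by Lagrange [G : ⟨a²⁵⟩] = 35/7 = 5.

Answer: 5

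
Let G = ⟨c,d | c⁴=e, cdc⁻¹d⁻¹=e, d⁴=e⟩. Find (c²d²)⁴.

Compute successive powers of (c²d²), reducing at each step:
  (c²d²)²: (c²d²) · c² = d²;   (d²) · d² = e
  (c²d²)³: e · c² = c²;   (c²) · d² = c²d²
  (c²d²)⁴: (c²d²) · c² = d²;   (d²) · d² = e

Answer: e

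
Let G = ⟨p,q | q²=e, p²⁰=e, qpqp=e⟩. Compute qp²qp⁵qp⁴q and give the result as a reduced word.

Multiply left to right, reducing at each step:
  q · p² = p¹⁸q
  (p¹⁸q) · q = p¹⁸
  (p¹⁸) · p⁵ = p³
  (p³) · q = p³q
  (p³q) · p⁴ = p¹⁹q
  (p¹⁹q) · q = p¹⁹

Answer: p¹⁹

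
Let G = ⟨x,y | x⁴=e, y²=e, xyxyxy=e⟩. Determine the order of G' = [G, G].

G' = [G, G] is generated by all commutators. The generator-pair commutators are: [x, y] = x²yx.
The subgroup they normally generate is {e, x², xy, yx³, x²yx, x³y, x²yx³, yx, xyx², yx²y, x²yx²y, x³yx²}, of order 12.
Check: |G/G'| = 24/12 = 2 is the order of the abelianisation.

Answer: 12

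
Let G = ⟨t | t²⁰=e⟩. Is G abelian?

G has a single generator, so G is cyclic and hence abelian.

Answer: Yes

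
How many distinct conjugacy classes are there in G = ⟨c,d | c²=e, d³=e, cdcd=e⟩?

The conjugacy classes (representative and size) are:
  [e] (size 1), [cd²] (size 3), [d²] (size 2).
Class equation: 1 + 3 + 2 = 6 = |G|. So G has 3 conjugacy classes.

Answer: 3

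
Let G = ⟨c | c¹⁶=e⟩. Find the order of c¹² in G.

Compute successive powers until reaching e:
  (c¹²)¹ = c¹², (c¹²)² = c⁸, (c¹²)³ = c⁴, (c¹²)⁴ = e.
The smallest positive k with (c¹²)ᵏ = e is 4.

Answer: 4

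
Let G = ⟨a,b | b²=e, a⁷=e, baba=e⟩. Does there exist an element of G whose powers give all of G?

Every cyclic group is abelian. But a·b = ab while b·a = a⁶b, so a·b ≠ b·a and G is not abelian. Hence G is not cyclic.

Answer: No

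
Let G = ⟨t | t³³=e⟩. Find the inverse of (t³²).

The order of (t³²) is 33 (smallest k with (t³²)ᵏ = e), so (t³²)⁻¹ = (t³²)³² = t.
Check: (t³²) · t → (t³²) · t = e, giving e as required.

Answer: t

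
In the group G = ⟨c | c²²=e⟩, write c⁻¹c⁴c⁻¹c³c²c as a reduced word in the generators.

Multiply left to right, reducing at each step:
  (c²¹) · c⁴ = c³
  (c³) · c⁻¹ = c²
  (c²) · c³ = c⁵
  (c⁵) · c² = c⁷
  (c⁷) · c = c⁸

Answer: c⁸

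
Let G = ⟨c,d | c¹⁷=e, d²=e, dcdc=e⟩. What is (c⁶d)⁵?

Compute successive powers of (c⁶d), reducing at each step:
  (c⁶d)²: (c⁶d) · c⁶ = d;   d · d = e
  (c⁶d)³: e · c⁶ = c⁶;   (c⁶) · d = c⁶d
  (c⁶d)⁴: (c⁶d) · c⁶ = d;   d · d = e
  (c⁶d)⁵: e · c⁶ = c⁶;   (c⁶) · d = c⁶d

Answer: c⁶d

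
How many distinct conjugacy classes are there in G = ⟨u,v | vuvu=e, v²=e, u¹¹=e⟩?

The conjugacy classes (representative and size) are:
  [e] (size 1), [u¹⁰] (size 2), [u²] (size 2), [u³] (size 2), [u⁷] (size 2), [u⁶] (size 2), [u²v] (size 11).
Class equation: 1 + 2 + 2 + 2 + 2 + 2 + 11 = 22 = |G|. So G has 7 conjugacy classes.

Answer: 7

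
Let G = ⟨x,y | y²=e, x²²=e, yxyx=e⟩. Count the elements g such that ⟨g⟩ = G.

⟨g⟩ = G would require ord(g) = |G| = 44, but the maximum element order in G is 22 < 44. So G is not cyclic and no single element generates it: the count is 0.

Answer: 0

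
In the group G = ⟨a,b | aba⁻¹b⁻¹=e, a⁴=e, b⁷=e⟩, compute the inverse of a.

The order of a is 4 (smallest k with aᵏ = e), so a⁻¹ = a³ = a³.
Check: a · (a³) → a · a³ = e, giving e as required.

Answer: a³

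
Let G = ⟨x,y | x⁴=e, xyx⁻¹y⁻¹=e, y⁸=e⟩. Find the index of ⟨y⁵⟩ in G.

First find ord(y⁵) by computing successive powers:
  (y⁵)¹ = y⁵, (y⁵)² = y², (y⁵)³ = y⁷, (y⁵)⁴ = y⁴, (y⁵)⁵ = y, (y⁵)⁶ = y⁶, (y⁵)⁷ = y³, (y⁵)⁸ = e.
So |⟨y⁵⟩| = ord(y⁵) = 8. With |G| = 32, by Lagrange [G : ⟨y⁵⟩] = 32/8 = 4.

Answer: 4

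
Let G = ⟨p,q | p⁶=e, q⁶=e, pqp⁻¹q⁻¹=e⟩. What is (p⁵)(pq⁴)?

Compute (p⁵) · (pq⁴) by multiplying left to right and reducing via the relations at each step:
  (p⁵) · p = e
  e · q⁴ = q⁴

Answer: q⁴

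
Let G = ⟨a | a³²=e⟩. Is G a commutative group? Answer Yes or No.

G has a single generator, so G is cyclic and hence abelian.

Answer: Yes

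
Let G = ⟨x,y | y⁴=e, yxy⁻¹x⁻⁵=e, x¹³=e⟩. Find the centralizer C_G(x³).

⟨x³⟩ ⊆ C_G(x³) since powers of x³ commute with x³; so |C_G(x³)| ≥ |⟨x³⟩| = 13.
By orbit–stabilizer, |C_G(x³)| = |G| / |conj. class of x³| = 52 / 4 = 13.
The 13 elements commuting with x³ are {e, x, x², x³, x⁴, x⁵, x⁶, x⁷, x⁸, x⁹, x¹⁰, x¹¹, x¹²}.

Answer: {e, x, x², x³, x⁴, x⁵, x⁶, x⁷, x⁸, x⁹, x¹⁰, x¹¹, x¹²}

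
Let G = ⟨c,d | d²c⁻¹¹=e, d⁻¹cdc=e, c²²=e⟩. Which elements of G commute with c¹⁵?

⟨c¹⁵⟩ ⊆ C_G(c¹⁵) since powers of c¹⁵ commute with c¹⁵; so |C_G(c¹⁵)| ≥ |⟨c¹⁵⟩| = 22.
By orbit–stabilizer, |C_G(c¹⁵)| = |G| / |conj. class of c¹⁵| = 44 / 2 = 22.
The 22 elements commuting with c¹⁵ are {e, c, c², c³, c⁴, c⁵, c⁶, c⁷, c⁸, c⁹, c¹⁰, c¹¹, c¹², c¹³, c¹⁴, c¹⁵, c¹⁶, c¹⁷, c¹⁸, c¹⁹, c²⁰, c²¹}.

Answer: {e, c, c², c³, c⁴, c⁵, c⁶, c⁷, c⁸, c⁹, c¹⁰, c¹¹, c¹², c¹³, c¹⁴, c¹⁵, c¹⁶, c¹⁷, c¹⁸, c¹⁹, c²⁰, c²¹}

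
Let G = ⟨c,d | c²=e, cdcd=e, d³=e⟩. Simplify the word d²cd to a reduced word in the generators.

Multiply left to right, reducing at each step:
  (d²) · c = cd
  (cd) · d = cd²

Answer: cd²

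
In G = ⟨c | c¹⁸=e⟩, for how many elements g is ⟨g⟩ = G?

G is cyclic of order 18. An element generates G iff its order is 18, and a cyclic group of order 18 has exactly φ(18) = 6 such elements.

Answer: 6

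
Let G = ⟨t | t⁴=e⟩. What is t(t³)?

Compute t · (t³) by multiplying left to right and reducing via the relations at each step:
  t · t³ = e

Answer: e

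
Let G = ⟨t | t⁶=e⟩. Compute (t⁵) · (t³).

Compute (t⁵) · (t³) by multiplying left to right and reducing via the relations at each step:
  (t⁵) · t³ = t²

Answer: t²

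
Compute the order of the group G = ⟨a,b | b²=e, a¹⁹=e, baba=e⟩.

Enumerate words in the generators, reducing via the relations: the distinct elements are
  {a, b, e, ab, a², a³, a⁴, a⁵, a⁶, a⁷, a⁸, a⁹, a²b, a³b, a¹², a¹³, a¹¹, a¹⁰, a¹⁴, a¹⁵, a¹⁶, a¹⁷, a¹⁸, a⁴b, a⁵b, a⁶b, a⁷b, a⁸b, a⁹b, a¹²b, a¹³b, a¹¹b, a¹⁰b, a¹⁴b, a¹⁵b, a¹⁶b, a¹⁷b, a¹⁸b}.
No further products give new elements, so |G| = 38.

Answer: 38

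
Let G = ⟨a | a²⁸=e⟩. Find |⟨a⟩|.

|⟨a⟩| equals the order of a. Compute successive powers until reaching e:
  a¹ = a, a² = a², a³ = a³, a⁴ = a⁴, a⁵ = a⁵, a⁶ = a⁶, a⁷ = a⁷, a⁸ = a⁸, a⁹ = a⁹, a¹⁰ = a¹⁰, a¹¹ = a¹¹, a¹² = a¹², a¹³ = a¹³, a¹⁴ = a¹⁴, a¹⁵ = a¹⁵, a¹⁶ = a¹⁶, a¹⁷ = a¹⁷, a¹⁸ = a¹⁸, a¹⁹ = a¹⁹, a²⁰ = a²⁰, a²¹ = a²¹, a²² = a²², a²³ = a²³, a²⁴ = a²⁴, a²⁵ = a²⁵, a²⁶ = a²⁶, a²⁷ = a²⁷, a²⁸ = e.
The smallest positive k with aᵏ = e is 28, so |⟨a⟩| = 28.

Answer: 28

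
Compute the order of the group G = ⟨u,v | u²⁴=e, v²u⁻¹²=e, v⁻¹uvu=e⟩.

Enumerate words in the generators, reducing via the relations: the distinct elements are
  {e, u, v, uv, u², u³, u⁴, u⁵, u⁶, u⁷, u⁸, u⁹, u²v, u²², u²³, u²¹, u²⁰, u³v, u¹², u¹³, u¹¹, u¹⁰, u¹⁴, u¹⁵, u¹⁶, u¹⁷, u¹⁸, u¹⁹, u⁴v, u⁵v, u⁶v, u⁷v, u⁸v, u⁹v, v⁻¹, uv⁻¹, u¹¹v, u¹⁰v, u²v⁻¹, u³v⁻¹, u⁴v⁻¹, u⁵v⁻¹, u⁶v⁻¹, u⁷v⁻¹, u⁸v⁻¹, u⁹v⁻¹, u¹¹v⁻¹, u¹⁰v⁻¹}.
No further products give new elements, so |G| = 48.

Answer: 48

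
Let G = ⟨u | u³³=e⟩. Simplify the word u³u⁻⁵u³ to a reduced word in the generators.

Multiply left to right, reducing at each step:
  (u³) · u⁻⁵ = u³¹
  (u³¹) · u³ = u

Answer: u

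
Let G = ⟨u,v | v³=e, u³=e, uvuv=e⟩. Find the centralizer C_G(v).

⟨v⟩ ⊆ C_G(v) since powers of v commute with v; so |C_G(v)| ≥ |⟨v⟩| = 3.
By orbit–stabilizer, |C_G(v)| = |G| / |conj. class of v| = 12 / 4 = 3.
The 3 elements commuting with v are {e, v, v²}.

Answer: {e, v, v²}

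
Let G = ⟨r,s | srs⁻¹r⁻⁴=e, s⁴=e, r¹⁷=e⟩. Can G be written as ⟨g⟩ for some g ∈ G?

Every cyclic group is abelian. But r·s = rs while s·r = r⁴s, so r·s ≠ s·r and G is not abelian. Hence G is not cyclic.

Answer: No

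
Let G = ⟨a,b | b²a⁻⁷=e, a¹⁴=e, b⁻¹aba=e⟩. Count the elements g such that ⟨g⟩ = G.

⟨g⟩ = G would require ord(g) = |G| = 28, but the maximum element order in G is 14 < 28. So G is not cyclic and no single element generates it: the count is 0.

Answer: 0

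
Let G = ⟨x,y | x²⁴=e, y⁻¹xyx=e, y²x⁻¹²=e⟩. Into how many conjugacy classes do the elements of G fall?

The conjugacy classes (representative and size) are:
  [e] (size 1), [x] (size 2), [x²] (size 2), [x³] (size 2), [x⁴] (size 2), [x⁵] (size 2), [x¹⁸] (size 2), [x⁷] (size 2), [x¹⁶] (size 2), [x¹⁵] (size 2), [x¹⁴] (size 2), [x¹³] (size 2), [x¹²] (size 1), [x⁶y] (size 12), [x⁵y⁻¹] (size 12).
Class equation: 1 + 2 + 2 + 2 + 2 + 2 + 2 + 2 + 2 + 2 + 2 + 2 + 1 + 12 + 12 = 48 = |G|. So G has 15 conjugacy classes.

Answer: 15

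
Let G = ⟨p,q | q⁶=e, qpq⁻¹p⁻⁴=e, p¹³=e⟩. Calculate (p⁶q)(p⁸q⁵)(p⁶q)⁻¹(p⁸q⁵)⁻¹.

[(p⁶q), (p⁸q⁵)] = (p⁶q)·(p⁸q⁵)·(p⁶q)⁻¹·(p⁸q⁵)⁻¹.
  (p⁶q) · (p⁸q⁵) = p¹²
  (p¹²) · (p⁵q⁵) = p⁴q⁵
  (p⁴q⁵) · (p⁷q) = p⁹

Answer: p⁹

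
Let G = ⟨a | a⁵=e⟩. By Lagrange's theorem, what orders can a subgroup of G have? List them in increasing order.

|G| = 5 = 5. By Lagrange's theorem the order of any subgroup divides 5; the divisors of 5 are 1, 5.

Answer: 1, 5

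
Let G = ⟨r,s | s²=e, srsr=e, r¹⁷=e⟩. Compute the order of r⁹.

Compute successive powers until reaching e:
  (r⁹)¹ = r⁹, (r⁹)² = r, (r⁹)³ = r¹⁰, (r⁹)⁴ = r², (r⁹)⁵ = r¹¹, (r⁹)⁶ = r³, (r⁹)⁷ = r¹², (r⁹)⁸ = r⁴, (r⁹)⁹ = r¹³, (r⁹)¹⁰ = r⁵, (r⁹)¹¹ = r¹⁴, (r⁹)¹² = r⁶, (r⁹)¹³ = r¹⁵, (r⁹)¹⁴ = r⁷, (r⁹)¹⁵ = r¹⁶, (r⁹)¹⁶ = r⁸, (r⁹)¹⁷ = e.
The smallest positive k with (r⁹)ᵏ = e is 17.

Answer: 17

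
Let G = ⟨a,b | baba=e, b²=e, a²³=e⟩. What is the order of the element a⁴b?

Compute successive powers until reaching e:
  (a⁴b)¹ = a⁴b, (a⁴b)² = e.
The smallest positive k with (a⁴b)ᵏ = e is 2.

Answer: 2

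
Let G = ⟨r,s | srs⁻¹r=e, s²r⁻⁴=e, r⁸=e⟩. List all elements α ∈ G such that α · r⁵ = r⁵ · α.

⟨r⁵⟩ ⊆ C_G(r⁵) since powers of r⁵ commute with r⁵; so |C_G(r⁵)| ≥ |⟨r⁵⟩| = 8.
By orbit–stabilizer, |C_G(r⁵)| = |G| / |conj. class of r⁵| = 16 / 2 = 8.
The 8 elements commuting with r⁵ are {e, r, r², r³, r⁴, r⁵, r⁶, r⁷}.

Answer: {e, r, r², r³, r⁴, r⁵, r⁶, r⁷}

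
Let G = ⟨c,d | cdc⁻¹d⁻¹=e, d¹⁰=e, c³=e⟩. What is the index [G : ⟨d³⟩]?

First find ord(d³) by computing successive powers:
  (d³)¹ = d³, (d³)² = d⁶, (d³)³ = d⁹, (d³)⁴ = d², (d³)⁵ = d⁵, (d³)⁶ = d⁸, (d³)⁷ = d, (d³)⁸ = d⁴, (d³)⁹ = d⁷, (d³)¹⁰ = e.
So |⟨d³⟩| = ord(d³) = 10. With |G| = 30, by Lagrange [G : ⟨d³⟩] = 30/10 = 3.

Answer: 3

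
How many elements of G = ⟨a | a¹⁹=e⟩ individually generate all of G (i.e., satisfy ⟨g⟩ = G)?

G is cyclic of order 19. An element generates G iff its order is 19, and a cyclic group of order 19 has exactly φ(19) = 18 such elements.

Answer: 18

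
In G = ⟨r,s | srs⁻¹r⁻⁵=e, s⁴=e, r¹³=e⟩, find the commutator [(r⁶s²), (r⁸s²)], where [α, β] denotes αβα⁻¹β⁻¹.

[(r⁶s²), (r⁸s²)] = (r⁶s²)·(r⁸s²)·(r⁶s²)⁻¹·(r⁸s²)⁻¹.
  (r⁶s²) · (r⁸s²) = r¹¹
  (r¹¹) · (r⁶s²) = r⁴s²
  (r⁴s²) · (r⁸s²) = r⁹

Answer: r⁹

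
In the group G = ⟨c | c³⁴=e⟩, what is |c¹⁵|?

Compute successive powers until reaching e:
  (c¹⁵)¹ = c¹⁵, (c¹⁵)² = c³⁰, (c¹⁵)³ = c¹¹, (c¹⁵)⁴ = c²⁶, (c¹⁵)⁵ = c⁷, (c¹⁵)⁶ = c²², (c¹⁵)⁷ = c³, (c¹⁵)⁸ = c¹⁸, (c¹⁵)⁹ = c³³, (c¹⁵)¹⁰ = c¹⁴, (c¹⁵)¹¹ = c²⁹, (c¹⁵)¹² = c¹⁰, (c¹⁵)¹³ = c²⁵, (c¹⁵)¹⁴ = c⁶, (c¹⁵)¹⁵ = c²¹, (c¹⁵)¹⁶ = c², (c¹⁵)¹⁷ = c¹⁷, (c¹⁵)¹⁸ = c³², (c¹⁵)¹⁹ = c¹³, (c¹⁵)²⁰ = c²⁸, (c¹⁵)²¹ = c⁹, (c¹⁵)²² = c²⁴, (c¹⁵)²³ = c⁵, (c¹⁵)²⁴ = c²⁰, (c¹⁵)²⁵ = c, (c¹⁵)²⁶ = c¹⁶, (c¹⁵)²⁷ = c³¹, (c¹⁵)²⁸ = c¹², (c¹⁵)²⁹ = c²⁷, (c¹⁵)³⁰ = c⁸, (c¹⁵)³¹ = c²³, (c¹⁵)³² = c⁴, (c¹⁵)³³ = c¹⁹, (c¹⁵)³⁴ = e.
The smallest positive k with (c¹⁵)ᵏ = e is 34.

Answer: 34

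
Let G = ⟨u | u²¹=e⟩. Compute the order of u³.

Compute successive powers until reaching e:
  (u³)¹ = u³, (u³)² = u⁶, (u³)³ = u⁹, (u³)⁴ = u¹², (u³)⁵ = u¹⁵, (u³)⁶ = u¹⁸, (u³)⁷ = e.
The smallest positive k with (u³)ᵏ = e is 7.

Answer: 7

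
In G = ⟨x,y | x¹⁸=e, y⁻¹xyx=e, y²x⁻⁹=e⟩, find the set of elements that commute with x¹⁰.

⟨x¹⁰⟩ ⊆ C_G(x¹⁰) since powers of x¹⁰ commute with x¹⁰; so |C_G(x¹⁰)| ≥ |⟨x¹⁰⟩| = 9.
By orbit–stabilizer, |C_G(x¹⁰)| = |G| / |conj. class of x¹⁰| = 36 / 2 = 18.
The 18 elements commuting with x¹⁰ are {e, x, x², x³, x⁴, x⁵, x⁶, x⁷, x⁸, x⁹, x¹⁰, x¹¹, x¹², x¹³, x¹⁴, x¹⁵, x¹⁶, x¹⁷}.

Answer: {e, x, x², x³, x⁴, x⁵, x⁶, x⁷, x⁸, x⁹, x¹⁰, x¹¹, x¹², x¹³, x¹⁴, x¹⁵, x¹⁶, x¹⁷}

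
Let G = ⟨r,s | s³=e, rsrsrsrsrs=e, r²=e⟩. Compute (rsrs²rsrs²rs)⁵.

Compute successive powers of (rsrs²rsrs²rs), reducing at each step:
  (rsrs²rsrs²rs)²: (rsrs²rsrs²rs) · r = srs²rsrs²rs;   (srs²rsrs²rs) · s = s²rsrs²rsr;   (s²rsrs²rsr) · r = s²rsrs²rs;   (s²rsrs²rs) · s² = s²rsrs²r;   (s²rsrs²r) · r = s²rsrs²;   (s²rsrs²) · s = s²rsr;   (s²rsr) · r = s²rs;   (s²rs) · s² = s²r;   (s²r) · r = s²;   (s²) · s = e
  (rsrs²rsrs²rs)³: e · r = r;   r · s = rs;   (rs) · r = rsr;   (rsr) · s² = rsrs²;   (rsrs²) · r = rsrs²r;   (rsrs²r) · s = rsrs²rs;   (rsrs²rs) · r = rsrs²rsr;   (rsrs²rsr) · s² = rsrs²rsrs²;   (rsrs²rsrs²) · r = rsrs²rsrs²r;   (rsrs²rsrs²r) · s = rsrs²rsrs²rs
  (rsrs²rsrs²rs)⁴: (rsrs²rsrs²rs) · r = srs²rsrs²rs;   (srs²rsrs²rs) · s = s²rsrs²rsr;   (s²rsrs²rsr) · r = s²rsrs²rs;   (s²rsrs²rs) · s² = s²rsrs²r;   (s²rsrs²r) · r = s²rsrs²;   (s²rsrs²) · s = s²rsr;   (s²rsr) · r = s²rs;   (s²rs) · s² = s²r;   (s²r) · r = s²;   (s²) · s = e
  (rsrs²rsrs²rs)⁵: e · r = r;   r · s = rs;   (rs) · r = rsr;   (rsr) · s² = rsrs²;   (rsrs²) · r = rsrs²r;   (rsrs²r) · s = rsrs²rs;   (rsrs²rs) · r = rsrs²rsr;   (rsrs²rsr) · s² = rsrs²rsrs²;   (rsrs²rsrs²) · r = rsrs²rsrs²r;   (rsrs²rsrs²r) · s = rsrs²rsrs²rs

Answer: rsrs²rsrs²rs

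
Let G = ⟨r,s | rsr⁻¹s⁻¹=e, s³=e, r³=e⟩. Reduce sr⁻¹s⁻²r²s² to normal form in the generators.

Multiply left to right, reducing at each step:
  s · r⁻¹ = r²s
  (r²s) · s⁻² = r²s²
  (r²s²) · r² = rs²
  (rs²) · s² = rs

Answer: rs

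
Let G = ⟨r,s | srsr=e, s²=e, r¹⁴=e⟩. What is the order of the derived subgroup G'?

G' = [G, G] is generated by all commutators. The generator-pair commutators are: [r, s] = r².
The subgroup they normally generate is {e, r², r⁴, r⁶, r⁸, r¹⁰, r¹²}, of order 7.
Check: |G/G'| = 28/7 = 4 is the order of the abelianisation.

Answer: 7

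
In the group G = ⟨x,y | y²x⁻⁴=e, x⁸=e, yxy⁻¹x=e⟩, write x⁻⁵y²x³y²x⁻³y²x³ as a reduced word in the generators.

Multiply left to right, reducing at each step:
  (x³) · y² = x⁷
  (x⁷) · x³ = x²
  (x²) · y² = x⁶
  (x⁶) · x⁻³ = x³
  (x³) · y² = x⁷
  (x⁷) · x³ = x²

Answer: x²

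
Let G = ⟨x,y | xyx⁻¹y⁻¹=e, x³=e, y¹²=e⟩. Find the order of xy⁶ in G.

Compute successive powers until reaching e:
  (xy⁶)¹ = xy⁶, (xy⁶)² = x², (xy⁶)³ = y⁶, (xy⁶)⁴ = x, (xy⁶)⁵ = x²y⁶, (xy⁶)⁶ = e.
The smallest positive k with (xy⁶)ᵏ = e is 6.

Answer: 6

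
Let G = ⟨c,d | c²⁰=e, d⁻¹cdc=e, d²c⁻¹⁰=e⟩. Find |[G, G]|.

G' = [G, G] is generated by all commutators. The generator-pair commutators are: [c, d] = c².
The subgroup they normally generate is {e, c², c⁴, c⁶, c⁸, c¹⁰, c¹², c¹⁴, c¹⁶, c¹⁸}, of order 10.
Check: |G/G'| = 40/10 = 4 is the order of the abelianisation.

Answer: 10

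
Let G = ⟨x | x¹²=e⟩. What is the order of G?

G is generated by a single element, so G is cyclic. The relator gives x¹² = e and no smaller power is forced to be e, so the 12 powers {e, x, x², x³, x⁴, x⁵, x⁶, x⁷, x⁸, x⁹, x¹¹, x¹⁰} are distinct. Hence |G| = 12.

Answer: 12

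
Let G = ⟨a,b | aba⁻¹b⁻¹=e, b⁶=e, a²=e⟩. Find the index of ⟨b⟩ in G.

First find ord(b) by computing successive powers:
  b¹ = b, b² = b², b³ = b³, b⁴ = b⁴, b⁵ = b⁵, b⁶ = e.
So |⟨b⟩| = ord(b) = 6. With |G| = 12, by Lagrange [G : ⟨b⟩] = 12/6 = 2.

Answer: 2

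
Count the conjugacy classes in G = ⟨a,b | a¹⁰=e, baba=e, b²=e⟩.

The conjugacy classes (representative and size) are:
  [e] (size 1), [a] (size 2), [a²] (size 2), [a³] (size 2), [a⁴] (size 2), [a⁵] (size 1), [a²b] (size 5), [a³b] (size 5).
Class equation: 1 + 2 + 2 + 2 + 2 + 1 + 5 + 5 = 20 = |G|. So G has 8 conjugacy classes.

Answer: 8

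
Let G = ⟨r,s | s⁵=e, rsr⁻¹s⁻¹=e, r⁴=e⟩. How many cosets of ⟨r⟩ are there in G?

First find ord(r) by computing successive powers:
  r¹ = r, r² = r², r³ = r³, r⁴ = e.
So |⟨r⟩| = ord(r) = 4. With |G| = 20, by Lagrange [G : ⟨r⟩] = 20/4 = 5.

Answer: 5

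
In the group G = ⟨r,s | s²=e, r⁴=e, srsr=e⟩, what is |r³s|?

Compute successive powers until reaching e:
  (r³s)¹ = r³s, (r³s)² = e.
The smallest positive k with (r³s)ᵏ = e is 2.

Answer: 2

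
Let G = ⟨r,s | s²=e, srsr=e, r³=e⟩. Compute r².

Compute successive powers of r, reducing at each step:
  r²: r · r = r²

Answer: r²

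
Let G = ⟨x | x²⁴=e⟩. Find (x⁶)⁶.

Compute successive powers of (x⁶), reducing at each step:
  (x⁶)²: (x⁶) · x⁶ = x¹²
  (x⁶)³: (x¹²) · x⁶ = x¹⁸
  (x⁶)⁴: (x¹⁸) · x⁶ = e
  (x⁶)⁵: e · x⁶ = x⁶
  (x⁶)⁶: (x⁶) · x⁶ = x¹²

Answer: x¹²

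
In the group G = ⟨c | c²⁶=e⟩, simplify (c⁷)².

Compute successive powers of (c⁷), reducing at each step:
  (c⁷)²: (c⁷) · c⁷ = c¹⁴

Answer: c¹⁴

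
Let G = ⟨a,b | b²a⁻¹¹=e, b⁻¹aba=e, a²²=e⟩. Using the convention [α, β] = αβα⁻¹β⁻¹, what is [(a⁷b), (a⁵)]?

[(a⁷b), (a⁵)] = (a⁷b)·(a⁵)·(a⁷b)⁻¹·(a⁵)⁻¹.
  (a⁷b) · (a⁵) = a²b
  (a²b) · (a⁷b⁻¹) = a¹⁷
  (a¹⁷) · (a¹⁷) = a¹²

Answer: a¹²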